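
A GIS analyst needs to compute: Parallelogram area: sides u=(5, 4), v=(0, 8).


|u x v| = |5*8 - 4*0|
= |40 - 0| = 40

40


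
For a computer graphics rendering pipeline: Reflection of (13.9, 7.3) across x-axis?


Reflection over x-axis: (x,y) -> (x,-y)
(13.9, 7.3) -> (13.9, -7.3)

(13.9, -7.3)


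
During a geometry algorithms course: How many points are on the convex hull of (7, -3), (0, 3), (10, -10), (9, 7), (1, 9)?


Convex hull vertices (CCW): (0, 3), (10, -10), (9, 7), (1, 9)
Count = 4

4


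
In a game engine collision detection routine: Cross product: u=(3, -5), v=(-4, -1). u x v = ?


u x v = u_x*v_y - u_y*v_x = 3*(-1) - (-5)*(-4)
= (-3) - 20 = -23

-23


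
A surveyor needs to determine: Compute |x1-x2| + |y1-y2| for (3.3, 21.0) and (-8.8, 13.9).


|3.3-(-8.8)| + |21-13.9| = 12.1 + 7.1 = 19.2

19.2


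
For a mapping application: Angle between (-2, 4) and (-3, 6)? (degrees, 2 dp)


u.v = 30, |u| = sqrt(20) = 4.4721, |v| = sqrt(45) = 6.7082
cos(theta) = u.v/(|u||v|) = 30/sqrt(900) = 1
theta = acos(1) = 0 degrees

0 degrees


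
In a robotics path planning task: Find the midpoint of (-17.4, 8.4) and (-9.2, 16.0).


M = (((-17.4)+(-9.2))/2, (8.4+16)/2)
= (-13.3, 12.2)

(-13.3, 12.2)


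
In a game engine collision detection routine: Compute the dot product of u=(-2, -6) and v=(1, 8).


u . v = u_x*v_x + u_y*v_y = (-2)*1 + (-6)*8
= (-2) + (-48) = -50

-50


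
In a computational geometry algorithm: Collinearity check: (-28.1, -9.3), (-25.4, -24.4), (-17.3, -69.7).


Cross product: ((-25.4)-(-28.1))*((-69.7)-(-9.3)) - ((-24.4)-(-9.3))*((-17.3)-(-28.1))
= 0

Yes, collinear


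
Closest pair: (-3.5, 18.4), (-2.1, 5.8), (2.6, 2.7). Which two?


d(P0,P1) = 12.6775, d(P0,P2) = 16.8434, d(P1,P2) = 5.6303
Closest: P1 and P2

Closest pair: (-2.1, 5.8) and (2.6, 2.7), distance = 5.6303


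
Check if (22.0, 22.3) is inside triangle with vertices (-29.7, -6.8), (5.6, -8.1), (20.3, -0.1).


Cross products: AB x AP = 1094.44, BC x BP = 315.68, CA x CP = -1108.61
All same sign? no

No, outside


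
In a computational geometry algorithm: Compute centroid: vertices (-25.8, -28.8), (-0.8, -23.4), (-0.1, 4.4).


Centroid = ((x_A+x_B+x_C)/3, (y_A+y_B+y_C)/3)
= (((-25.8)+(-0.8)+(-0.1))/3, ((-28.8)+(-23.4)+4.4)/3)
= (-8.9, -15.9333)

(-8.9, -15.9333)


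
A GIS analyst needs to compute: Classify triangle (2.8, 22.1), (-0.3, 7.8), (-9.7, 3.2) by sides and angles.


Side lengths squared: AB^2=214.1, BC^2=109.52, CA^2=513.46
Sorted: [109.52, 214.1, 513.46]
By sides: Scalene, By angles: Obtuse

Scalene, Obtuse


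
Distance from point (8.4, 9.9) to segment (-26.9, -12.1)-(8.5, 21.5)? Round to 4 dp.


Project P onto AB: t = 0.8349 (clamped to [0,1])
Closest point on segment: (2.6553, 15.9525)
Distance: 8.3447

8.3447


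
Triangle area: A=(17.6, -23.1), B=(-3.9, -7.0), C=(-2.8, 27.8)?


Area = |x_A(y_B-y_C) + x_B(y_C-y_A) + x_C(y_A-y_B)|/2
= |(-612.48) + (-198.51) + 45.08|/2
= 765.91/2 = 382.955

382.955


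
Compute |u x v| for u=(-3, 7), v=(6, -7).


|u x v| = |(-3)*(-7) - 7*6|
= |21 - 42| = 21

21


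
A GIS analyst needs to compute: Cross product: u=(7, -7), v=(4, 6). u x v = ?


u x v = u_x*v_y - u_y*v_x = 7*6 - (-7)*4
= 42 - (-28) = 70

70


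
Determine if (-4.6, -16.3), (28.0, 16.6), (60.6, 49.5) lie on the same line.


Cross product: (28-(-4.6))*(49.5-(-16.3)) - (16.6-(-16.3))*(60.6-(-4.6))
= 0

Yes, collinear


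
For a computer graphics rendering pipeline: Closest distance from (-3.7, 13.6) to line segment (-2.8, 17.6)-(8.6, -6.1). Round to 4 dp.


Project P onto AB: t = 0.1222 (clamped to [0,1])
Closest point on segment: (-1.4066, 14.7032)
Distance: 2.5449

2.5449


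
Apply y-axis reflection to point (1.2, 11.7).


Reflection over y-axis: (x,y) -> (-x,y)
(1.2, 11.7) -> (-1.2, 11.7)

(-1.2, 11.7)


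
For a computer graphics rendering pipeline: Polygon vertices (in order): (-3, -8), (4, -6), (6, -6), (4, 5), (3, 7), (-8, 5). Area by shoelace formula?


Shoelace sum: ((-3)*(-6) - 4*(-8)) + (4*(-6) - 6*(-6)) + (6*5 - 4*(-6)) + (4*7 - 3*5) + (3*5 - (-8)*7) + ((-8)*(-8) - (-3)*5)
= 279
Area = |279|/2 = 139.5

139.5


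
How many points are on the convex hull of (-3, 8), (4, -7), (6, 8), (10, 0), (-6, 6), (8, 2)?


Convex hull vertices (CCW): (-6, 6), (4, -7), (10, 0), (6, 8), (-3, 8)
Count = 5

5


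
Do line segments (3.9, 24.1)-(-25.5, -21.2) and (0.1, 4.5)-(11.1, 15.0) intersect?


Cross products: d1=175.7, d2=-13.9, d3=404.1, d4=593.7
d1*d2 < 0 and d3*d4 < 0? no

No, they don't intersect


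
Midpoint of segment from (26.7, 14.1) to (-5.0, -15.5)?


M = ((26.7+(-5))/2, (14.1+(-15.5))/2)
= (10.85, -0.7)

(10.85, -0.7)


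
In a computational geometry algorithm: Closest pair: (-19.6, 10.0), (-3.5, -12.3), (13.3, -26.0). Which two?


d(P0,P1) = 27.5045, d(P0,P2) = 48.7689, d(P1,P2) = 21.6779
Closest: P1 and P2

Closest pair: (-3.5, -12.3) and (13.3, -26.0), distance = 21.6779


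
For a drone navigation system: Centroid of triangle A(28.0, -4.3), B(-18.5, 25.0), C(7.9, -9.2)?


Centroid = ((x_A+x_B+x_C)/3, (y_A+y_B+y_C)/3)
= ((28+(-18.5)+7.9)/3, ((-4.3)+25+(-9.2))/3)
= (5.8, 3.8333)

(5.8, 3.8333)


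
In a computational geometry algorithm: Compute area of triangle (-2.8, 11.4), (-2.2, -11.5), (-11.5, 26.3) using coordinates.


Area = |x_A(y_B-y_C) + x_B(y_C-y_A) + x_C(y_A-y_B)|/2
= |105.84 + (-32.78) + (-263.35)|/2
= 190.29/2 = 95.145

95.145


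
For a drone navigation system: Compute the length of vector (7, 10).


|u| = sqrt(7^2 + 10^2) = sqrt(149) = 12.2066

12.2066


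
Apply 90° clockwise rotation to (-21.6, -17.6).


90° CW: (x,y) -> (y, -x)
(-21.6,-17.6) -> (-17.6, 21.6)

(-17.6, 21.6)


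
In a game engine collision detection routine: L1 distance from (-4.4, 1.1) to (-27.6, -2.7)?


|(-4.4)-(-27.6)| + |1.1-(-2.7)| = 23.2 + 3.8 = 27

27


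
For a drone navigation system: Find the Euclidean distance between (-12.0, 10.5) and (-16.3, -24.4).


dx=-4.3, dy=-34.9
d^2 = (-4.3)^2 + (-34.9)^2 = 1236.5
d = sqrt(1236.5) = 35.1639

35.1639


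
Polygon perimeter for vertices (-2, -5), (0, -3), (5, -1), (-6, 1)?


Sides: (-2, -5)->(0, -3): sqrt(8) = 2.828427, (0, -3)->(5, -1): sqrt(29) = 5.385165, (5, -1)->(-6, 1): sqrt(125) = 11.18034, (-6, 1)->(-2, -5): sqrt(52) = 7.211103
Sum = 26.605035
Perimeter = 26.605

26.605


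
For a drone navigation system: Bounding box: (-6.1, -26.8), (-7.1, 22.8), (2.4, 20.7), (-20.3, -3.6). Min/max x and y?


x range: [-20.3, 2.4]
y range: [-26.8, 22.8]
Bounding box: (-20.3,-26.8) to (2.4,22.8)

(-20.3,-26.8) to (2.4,22.8)


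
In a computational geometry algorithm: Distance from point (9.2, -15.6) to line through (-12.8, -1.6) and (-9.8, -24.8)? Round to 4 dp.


|cross product| = 468.4
|line direction| = sqrt(547.24) = 23.3932
Distance = 468.4/sqrt(547.24) = 20.0229

20.0229


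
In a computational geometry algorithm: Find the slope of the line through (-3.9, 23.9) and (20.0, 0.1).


slope = (y2-y1)/(x2-x1) = (0.1-23.9)/(20-(-3.9)) = (-23.8)/23.9 = -0.9958

-0.9958


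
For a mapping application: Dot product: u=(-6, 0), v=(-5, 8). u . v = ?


u . v = u_x*v_x + u_y*v_y = (-6)*(-5) + 0*8
= 30 + 0 = 30

30


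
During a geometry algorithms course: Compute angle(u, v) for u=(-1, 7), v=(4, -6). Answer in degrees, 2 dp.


u.v = -46, |u| = sqrt(50) = 7.0711, |v| = sqrt(52) = 7.2111
cos(theta) = u.v/(|u||v|) = -46/sqrt(2600) = -0.902134
theta = acos(-0.902134) = 154.44 degrees

154.44 degrees


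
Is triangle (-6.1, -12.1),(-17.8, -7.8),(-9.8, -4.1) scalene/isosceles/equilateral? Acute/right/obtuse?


Side lengths squared: AB^2=155.38, BC^2=77.69, CA^2=77.69
Sorted: [77.69, 77.69, 155.38]
By sides: Isosceles, By angles: Right

Isosceles, Right


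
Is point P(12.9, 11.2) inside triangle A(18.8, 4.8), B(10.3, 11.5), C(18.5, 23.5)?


Cross products: AB x AP = -14.87, BC x BP = -33.66, CA x CP = -108.41
All same sign? yes

Yes, inside


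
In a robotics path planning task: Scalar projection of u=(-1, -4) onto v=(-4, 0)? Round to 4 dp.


u.v = 4, |v| = sqrt(16) = 4
Scalar projection = u.v / |v| = 4 / sqrt(16) = 1

1


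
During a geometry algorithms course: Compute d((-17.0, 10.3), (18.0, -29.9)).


dx=35, dy=-40.2
d^2 = 35^2 + (-40.2)^2 = 2841.04
d = sqrt(2841.04) = 53.3014

53.3014


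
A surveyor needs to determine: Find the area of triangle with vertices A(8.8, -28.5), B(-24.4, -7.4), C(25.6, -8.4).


Area = |x_A(y_B-y_C) + x_B(y_C-y_A) + x_C(y_A-y_B)|/2
= |8.8 + (-490.44) + (-540.16)|/2
= 1021.8/2 = 510.9

510.9


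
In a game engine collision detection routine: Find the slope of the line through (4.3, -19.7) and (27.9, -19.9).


slope = (y2-y1)/(x2-x1) = ((-19.9)-(-19.7))/(27.9-4.3) = (-0.2)/23.6 = -0.0085

-0.0085


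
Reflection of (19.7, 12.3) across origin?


Reflection over origin: (x,y) -> (-x,-y)
(19.7, 12.3) -> (-19.7, -12.3)

(-19.7, -12.3)


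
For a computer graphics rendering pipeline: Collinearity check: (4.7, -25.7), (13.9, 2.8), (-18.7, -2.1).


Cross product: (13.9-4.7)*((-2.1)-(-25.7)) - (2.8-(-25.7))*((-18.7)-4.7)
= 884.02

No, not collinear


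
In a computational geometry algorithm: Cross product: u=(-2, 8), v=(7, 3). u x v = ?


u x v = u_x*v_y - u_y*v_x = (-2)*3 - 8*7
= (-6) - 56 = -62

-62


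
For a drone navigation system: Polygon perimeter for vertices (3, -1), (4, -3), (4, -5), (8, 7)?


Sides: (3, -1)->(4, -3): sqrt(5) = 2.236068, (4, -3)->(4, -5): sqrt(4) = 2, (4, -5)->(8, 7): sqrt(160) = 12.649111, (8, 7)->(3, -1): sqrt(89) = 9.433981
Sum = 26.31916
Perimeter = 26.3192

26.3192


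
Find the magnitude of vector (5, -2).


|u| = sqrt(5^2 + (-2)^2) = sqrt(29) = 5.3852

5.3852


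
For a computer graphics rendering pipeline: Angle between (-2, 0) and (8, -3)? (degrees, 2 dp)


u.v = -16, |u| = sqrt(4) = 2, |v| = sqrt(73) = 8.544
cos(theta) = u.v/(|u||v|) = -16/sqrt(292) = -0.936329
theta = acos(-0.936329) = 159.44 degrees

159.44 degrees


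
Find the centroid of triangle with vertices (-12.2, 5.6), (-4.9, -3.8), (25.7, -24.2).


Centroid = ((x_A+x_B+x_C)/3, (y_A+y_B+y_C)/3)
= (((-12.2)+(-4.9)+25.7)/3, (5.6+(-3.8)+(-24.2))/3)
= (2.8667, -7.4667)

(2.8667, -7.4667)


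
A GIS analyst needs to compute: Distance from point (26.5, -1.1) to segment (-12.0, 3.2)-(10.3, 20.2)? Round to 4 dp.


Project P onto AB: t = 0.9989 (clamped to [0,1])
Closest point on segment: (10.2762, 20.1818)
Distance: 26.7606

26.7606


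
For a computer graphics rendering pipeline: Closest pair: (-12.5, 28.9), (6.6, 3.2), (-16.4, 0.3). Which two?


d(P0,P1) = 32.0203, d(P0,P2) = 28.8647, d(P1,P2) = 23.1821
Closest: P1 and P2

Closest pair: (6.6, 3.2) and (-16.4, 0.3), distance = 23.1821


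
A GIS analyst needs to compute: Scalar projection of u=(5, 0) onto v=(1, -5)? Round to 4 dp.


u.v = 5, |v| = sqrt(26) = 5.099
Scalar projection = u.v / |v| = 5 / sqrt(26) = 0.9806

0.9806


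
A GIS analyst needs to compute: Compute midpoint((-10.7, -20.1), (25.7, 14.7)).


M = (((-10.7)+25.7)/2, ((-20.1)+14.7)/2)
= (7.5, -2.7)

(7.5, -2.7)


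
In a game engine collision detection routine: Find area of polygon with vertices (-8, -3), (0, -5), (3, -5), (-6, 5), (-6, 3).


Shoelace sum: ((-8)*(-5) - 0*(-3)) + (0*(-5) - 3*(-5)) + (3*5 - (-6)*(-5)) + ((-6)*3 - (-6)*5) + ((-6)*(-3) - (-8)*3)
= 94
Area = |94|/2 = 47

47


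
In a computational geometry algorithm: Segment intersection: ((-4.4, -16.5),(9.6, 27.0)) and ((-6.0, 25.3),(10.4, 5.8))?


Cross products: d1=-654.32, d2=332.08, d3=654.8, d4=-331.6
d1*d2 < 0 and d3*d4 < 0? yes

Yes, they intersect


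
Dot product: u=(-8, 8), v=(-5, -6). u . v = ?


u . v = u_x*v_x + u_y*v_y = (-8)*(-5) + 8*(-6)
= 40 + (-48) = -8

-8


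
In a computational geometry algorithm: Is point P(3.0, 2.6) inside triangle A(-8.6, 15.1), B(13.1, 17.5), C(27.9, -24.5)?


Cross products: AB x AP = -299.09, BC x BP = -644.72, CA x CP = -3.11
All same sign? yes

Yes, inside


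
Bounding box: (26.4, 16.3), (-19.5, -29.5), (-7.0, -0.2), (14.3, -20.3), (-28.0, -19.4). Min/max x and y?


x range: [-28, 26.4]
y range: [-29.5, 16.3]
Bounding box: (-28,-29.5) to (26.4,16.3)

(-28,-29.5) to (26.4,16.3)


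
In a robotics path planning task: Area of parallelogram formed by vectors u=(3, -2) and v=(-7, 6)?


|u x v| = |3*6 - (-2)*(-7)|
= |18 - 14| = 4

4


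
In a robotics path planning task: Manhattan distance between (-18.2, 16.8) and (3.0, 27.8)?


|(-18.2)-3| + |16.8-27.8| = 21.2 + 11 = 32.2

32.2


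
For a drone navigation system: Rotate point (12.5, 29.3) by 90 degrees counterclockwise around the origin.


90° CCW: (x,y) -> (-y, x)
(12.5,29.3) -> (-29.3, 12.5)

(-29.3, 12.5)


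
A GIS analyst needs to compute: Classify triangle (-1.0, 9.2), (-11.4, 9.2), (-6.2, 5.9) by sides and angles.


Side lengths squared: AB^2=108.16, BC^2=37.93, CA^2=37.93
Sorted: [37.93, 37.93, 108.16]
By sides: Isosceles, By angles: Obtuse

Isosceles, Obtuse


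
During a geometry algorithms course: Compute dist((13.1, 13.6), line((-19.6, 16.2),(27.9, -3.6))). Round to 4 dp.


|cross product| = 523.96
|line direction| = sqrt(2648.29) = 51.4615
Distance = 523.96/sqrt(2648.29) = 10.1816

10.1816


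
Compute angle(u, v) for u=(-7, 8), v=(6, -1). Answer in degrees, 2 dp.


u.v = -50, |u| = sqrt(113) = 10.6301, |v| = sqrt(37) = 6.0828
cos(theta) = u.v/(|u||v|) = -50/sqrt(4181) = -0.773268
theta = acos(-0.773268) = 140.65 degrees

140.65 degrees


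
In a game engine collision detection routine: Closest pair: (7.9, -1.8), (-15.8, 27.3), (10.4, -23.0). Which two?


d(P0,P1) = 37.53, d(P0,P2) = 21.3469, d(P1,P2) = 56.7145
Closest: P0 and P2

Closest pair: (7.9, -1.8) and (10.4, -23.0), distance = 21.3469


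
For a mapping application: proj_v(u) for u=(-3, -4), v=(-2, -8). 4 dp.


u.v = 38, |v| = sqrt(68) = 8.2462
Scalar projection = u.v / |v| = 38 / sqrt(68) = 4.6082

4.6082


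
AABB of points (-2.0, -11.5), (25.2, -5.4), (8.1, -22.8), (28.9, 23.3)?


x range: [-2, 28.9]
y range: [-22.8, 23.3]
Bounding box: (-2,-22.8) to (28.9,23.3)

(-2,-22.8) to (28.9,23.3)


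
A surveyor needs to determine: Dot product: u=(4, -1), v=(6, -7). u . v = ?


u . v = u_x*v_x + u_y*v_y = 4*6 + (-1)*(-7)
= 24 + 7 = 31

31


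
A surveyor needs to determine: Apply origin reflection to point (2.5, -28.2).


Reflection over origin: (x,y) -> (-x,-y)
(2.5, -28.2) -> (-2.5, 28.2)

(-2.5, 28.2)


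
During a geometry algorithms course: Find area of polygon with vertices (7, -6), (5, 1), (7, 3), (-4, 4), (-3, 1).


Shoelace sum: (7*1 - 5*(-6)) + (5*3 - 7*1) + (7*4 - (-4)*3) + ((-4)*1 - (-3)*4) + ((-3)*(-6) - 7*1)
= 104
Area = |104|/2 = 52

52


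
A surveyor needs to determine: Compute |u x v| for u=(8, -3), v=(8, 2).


|u x v| = |8*2 - (-3)*8|
= |16 - (-24)| = 40

40


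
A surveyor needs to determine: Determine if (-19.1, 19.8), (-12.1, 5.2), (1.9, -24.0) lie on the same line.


Cross product: ((-12.1)-(-19.1))*((-24)-19.8) - (5.2-19.8)*(1.9-(-19.1))
= 0

Yes, collinear


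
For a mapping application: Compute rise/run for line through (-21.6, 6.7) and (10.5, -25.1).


slope = (y2-y1)/(x2-x1) = ((-25.1)-6.7)/(10.5-(-21.6)) = (-31.8)/32.1 = -0.9907

-0.9907


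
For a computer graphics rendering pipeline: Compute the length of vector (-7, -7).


|u| = sqrt((-7)^2 + (-7)^2) = sqrt(98) = 9.8995

9.8995


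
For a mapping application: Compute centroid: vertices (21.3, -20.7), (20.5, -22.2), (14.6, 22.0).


Centroid = ((x_A+x_B+x_C)/3, (y_A+y_B+y_C)/3)
= ((21.3+20.5+14.6)/3, ((-20.7)+(-22.2)+22)/3)
= (18.8, -6.9667)

(18.8, -6.9667)


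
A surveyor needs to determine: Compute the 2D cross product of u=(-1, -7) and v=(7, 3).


u x v = u_x*v_y - u_y*v_x = (-1)*3 - (-7)*7
= (-3) - (-49) = 46

46


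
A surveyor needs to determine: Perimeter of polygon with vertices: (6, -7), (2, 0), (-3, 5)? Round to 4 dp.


Sides: (6, -7)->(2, 0): sqrt(65) = 8.062258, (2, 0)->(-3, 5): sqrt(50) = 7.071068, (-3, 5)->(6, -7): sqrt(225) = 15
Sum = 30.133326
Perimeter = 30.1333

30.1333


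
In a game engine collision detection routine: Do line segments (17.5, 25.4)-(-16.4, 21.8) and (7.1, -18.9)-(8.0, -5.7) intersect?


Cross products: d1=-97.41, d2=346.83, d3=1464.33, d4=1020.09
d1*d2 < 0 and d3*d4 < 0? no

No, they don't intersect


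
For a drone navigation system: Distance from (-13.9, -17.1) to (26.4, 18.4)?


dx=40.3, dy=35.5
d^2 = 40.3^2 + 35.5^2 = 2884.34
d = sqrt(2884.34) = 53.7061

53.7061


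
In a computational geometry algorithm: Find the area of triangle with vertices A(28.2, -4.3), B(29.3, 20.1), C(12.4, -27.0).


Area = |x_A(y_B-y_C) + x_B(y_C-y_A) + x_C(y_A-y_B)|/2
= |1328.22 + (-665.11) + (-302.56)|/2
= 360.55/2 = 180.275

180.275


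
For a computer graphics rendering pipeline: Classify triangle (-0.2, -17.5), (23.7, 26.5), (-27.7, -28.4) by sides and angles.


Side lengths squared: AB^2=2507.21, BC^2=5655.97, CA^2=875.06
Sorted: [875.06, 2507.21, 5655.97]
By sides: Scalene, By angles: Obtuse

Scalene, Obtuse


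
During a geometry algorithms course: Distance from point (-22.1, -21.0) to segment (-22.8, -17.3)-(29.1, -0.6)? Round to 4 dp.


Project P onto AB: t = 0 (clamped to [0,1])
Closest point on segment: (-22.8, -17.3)
Distance: 3.7656

3.7656


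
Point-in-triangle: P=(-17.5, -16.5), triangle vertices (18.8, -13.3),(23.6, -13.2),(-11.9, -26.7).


Cross products: AB x AP = -11.73, BC x BP = -437.7, CA x CP = 388.18
All same sign? no

No, outside


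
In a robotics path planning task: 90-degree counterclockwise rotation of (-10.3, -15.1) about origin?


90° CCW: (x,y) -> (-y, x)
(-10.3,-15.1) -> (15.1, -10.3)

(15.1, -10.3)


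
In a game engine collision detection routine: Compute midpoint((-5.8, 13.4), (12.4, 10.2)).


M = (((-5.8)+12.4)/2, (13.4+10.2)/2)
= (3.3, 11.8)

(3.3, 11.8)


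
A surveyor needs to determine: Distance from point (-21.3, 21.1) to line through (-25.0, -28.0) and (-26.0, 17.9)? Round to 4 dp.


|cross product| = 218.93
|line direction| = sqrt(2107.81) = 45.9109
Distance = 218.93/sqrt(2107.81) = 4.7686

4.7686


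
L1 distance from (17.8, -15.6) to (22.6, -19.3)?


|17.8-22.6| + |(-15.6)-(-19.3)| = 4.8 + 3.7 = 8.5

8.5


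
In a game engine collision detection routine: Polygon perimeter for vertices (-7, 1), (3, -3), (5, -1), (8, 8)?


Sides: (-7, 1)->(3, -3): sqrt(116) = 10.77033, (3, -3)->(5, -1): sqrt(8) = 2.828427, (5, -1)->(8, 8): sqrt(90) = 9.486833, (8, 8)->(-7, 1): sqrt(274) = 16.552945
Sum = 39.638535
Perimeter = 39.6385

39.6385


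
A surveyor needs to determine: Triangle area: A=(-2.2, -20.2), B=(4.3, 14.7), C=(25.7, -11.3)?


Area = |x_A(y_B-y_C) + x_B(y_C-y_A) + x_C(y_A-y_B)|/2
= |(-57.2) + 38.27 + (-896.93)|/2
= 915.86/2 = 457.93

457.93


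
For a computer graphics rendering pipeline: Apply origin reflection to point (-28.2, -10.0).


Reflection over origin: (x,y) -> (-x,-y)
(-28.2, -10) -> (28.2, 10)

(28.2, 10)


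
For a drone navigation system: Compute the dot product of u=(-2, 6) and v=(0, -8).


u . v = u_x*v_x + u_y*v_y = (-2)*0 + 6*(-8)
= 0 + (-48) = -48

-48


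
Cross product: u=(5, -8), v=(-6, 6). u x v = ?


u x v = u_x*v_y - u_y*v_x = 5*6 - (-8)*(-6)
= 30 - 48 = -18

-18


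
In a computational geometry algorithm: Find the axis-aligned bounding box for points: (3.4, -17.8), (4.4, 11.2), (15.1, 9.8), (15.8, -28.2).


x range: [3.4, 15.8]
y range: [-28.2, 11.2]
Bounding box: (3.4,-28.2) to (15.8,11.2)

(3.4,-28.2) to (15.8,11.2)


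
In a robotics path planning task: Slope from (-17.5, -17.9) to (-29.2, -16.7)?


slope = (y2-y1)/(x2-x1) = ((-16.7)-(-17.9))/((-29.2)-(-17.5)) = 1.2/(-11.7) = -0.1026

-0.1026


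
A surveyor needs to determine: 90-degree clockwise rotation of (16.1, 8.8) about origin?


90° CW: (x,y) -> (y, -x)
(16.1,8.8) -> (8.8, -16.1)

(8.8, -16.1)


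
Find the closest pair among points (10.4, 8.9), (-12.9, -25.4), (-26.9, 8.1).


d(P0,P1) = 41.4654, d(P0,P2) = 37.3086, d(P1,P2) = 36.3077
Closest: P1 and P2

Closest pair: (-12.9, -25.4) and (-26.9, 8.1), distance = 36.3077


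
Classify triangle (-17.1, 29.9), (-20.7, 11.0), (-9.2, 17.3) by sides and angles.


Side lengths squared: AB^2=370.17, BC^2=171.94, CA^2=221.17
Sorted: [171.94, 221.17, 370.17]
By sides: Scalene, By angles: Acute

Scalene, Acute


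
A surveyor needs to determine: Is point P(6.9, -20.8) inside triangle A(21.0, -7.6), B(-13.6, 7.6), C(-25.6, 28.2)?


Cross products: AB x AP = 671.04, BC x BP = -81.5, CA x CP = -1119.9
All same sign? no

No, outside


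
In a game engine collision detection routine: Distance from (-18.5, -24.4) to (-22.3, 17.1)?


dx=-3.8, dy=41.5
d^2 = (-3.8)^2 + 41.5^2 = 1736.69
d = sqrt(1736.69) = 41.6736

41.6736


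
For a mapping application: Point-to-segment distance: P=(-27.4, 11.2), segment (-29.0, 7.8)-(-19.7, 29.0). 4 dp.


Project P onto AB: t = 0.1623 (clamped to [0,1])
Closest point on segment: (-27.491, 11.2399)
Distance: 0.0994

0.0994


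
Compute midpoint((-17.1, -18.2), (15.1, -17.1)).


M = (((-17.1)+15.1)/2, ((-18.2)+(-17.1))/2)
= (-1, -17.65)

(-1, -17.65)


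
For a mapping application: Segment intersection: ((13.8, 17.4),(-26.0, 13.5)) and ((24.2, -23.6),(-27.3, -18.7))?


Cross products: d1=-2060.54, d2=-1664.67, d3=1672.36, d4=1276.49
d1*d2 < 0 and d3*d4 < 0? no

No, they don't intersect


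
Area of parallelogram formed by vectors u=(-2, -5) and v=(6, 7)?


|u x v| = |(-2)*7 - (-5)*6|
= |(-14) - (-30)| = 16

16


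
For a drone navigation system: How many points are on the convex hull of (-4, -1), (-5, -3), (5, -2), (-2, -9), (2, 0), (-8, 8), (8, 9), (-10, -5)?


Convex hull vertices (CCW): (-10, -5), (-2, -9), (5, -2), (8, 9), (-8, 8)
Count = 5

5


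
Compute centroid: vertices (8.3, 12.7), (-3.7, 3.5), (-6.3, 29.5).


Centroid = ((x_A+x_B+x_C)/3, (y_A+y_B+y_C)/3)
= ((8.3+(-3.7)+(-6.3))/3, (12.7+3.5+29.5)/3)
= (-0.5667, 15.2333)

(-0.5667, 15.2333)


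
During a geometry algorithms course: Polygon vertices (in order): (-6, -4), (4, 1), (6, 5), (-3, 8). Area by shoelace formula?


Shoelace sum: ((-6)*1 - 4*(-4)) + (4*5 - 6*1) + (6*8 - (-3)*5) + ((-3)*(-4) - (-6)*8)
= 147
Area = |147|/2 = 73.5

73.5


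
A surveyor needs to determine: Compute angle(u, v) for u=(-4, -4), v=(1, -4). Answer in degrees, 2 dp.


u.v = 12, |u| = sqrt(32) = 5.6569, |v| = sqrt(17) = 4.1231
cos(theta) = u.v/(|u||v|) = 12/sqrt(544) = 0.514496
theta = acos(0.514496) = 59.04 degrees

59.04 degrees


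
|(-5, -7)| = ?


|u| = sqrt((-5)^2 + (-7)^2) = sqrt(74) = 8.6023

8.6023


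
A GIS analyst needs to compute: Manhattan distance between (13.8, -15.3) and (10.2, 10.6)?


|13.8-10.2| + |(-15.3)-10.6| = 3.6 + 25.9 = 29.5

29.5


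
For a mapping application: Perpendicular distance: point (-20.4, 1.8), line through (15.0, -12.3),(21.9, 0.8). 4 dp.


|cross product| = 561.03
|line direction| = sqrt(219.22) = 14.8061
Distance = 561.03/sqrt(219.22) = 37.8919

37.8919


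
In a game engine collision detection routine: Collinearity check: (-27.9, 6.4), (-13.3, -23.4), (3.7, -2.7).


Cross product: ((-13.3)-(-27.9))*((-2.7)-6.4) - ((-23.4)-6.4)*(3.7-(-27.9))
= 808.82

No, not collinear


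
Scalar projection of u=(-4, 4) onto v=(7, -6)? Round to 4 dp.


u.v = -52, |v| = sqrt(85) = 9.2195
Scalar projection = u.v / |v| = -52 / sqrt(85) = -5.6402

-5.6402


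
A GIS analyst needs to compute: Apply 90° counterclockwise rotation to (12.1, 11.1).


90° CCW: (x,y) -> (-y, x)
(12.1,11.1) -> (-11.1, 12.1)

(-11.1, 12.1)


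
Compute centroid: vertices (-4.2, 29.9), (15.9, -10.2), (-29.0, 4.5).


Centroid = ((x_A+x_B+x_C)/3, (y_A+y_B+y_C)/3)
= (((-4.2)+15.9+(-29))/3, (29.9+(-10.2)+4.5)/3)
= (-5.7667, 8.0667)

(-5.7667, 8.0667)


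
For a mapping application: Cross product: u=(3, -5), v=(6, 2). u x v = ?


u x v = u_x*v_y - u_y*v_x = 3*2 - (-5)*6
= 6 - (-30) = 36

36


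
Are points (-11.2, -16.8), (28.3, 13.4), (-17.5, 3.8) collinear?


Cross product: (28.3-(-11.2))*(3.8-(-16.8)) - (13.4-(-16.8))*((-17.5)-(-11.2))
= 1003.96

No, not collinear


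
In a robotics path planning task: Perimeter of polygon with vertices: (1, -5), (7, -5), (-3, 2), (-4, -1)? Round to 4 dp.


Sides: (1, -5)->(7, -5): sqrt(36) = 6, (7, -5)->(-3, 2): sqrt(149) = 12.206556, (-3, 2)->(-4, -1): sqrt(10) = 3.162278, (-4, -1)->(1, -5): sqrt(41) = 6.403124
Sum = 27.771958
Perimeter = 27.772

27.772


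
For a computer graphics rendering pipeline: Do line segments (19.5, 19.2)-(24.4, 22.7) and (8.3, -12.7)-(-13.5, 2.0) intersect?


Cross products: d1=-860.06, d2=-1008.39, d3=-117.11, d4=31.22
d1*d2 < 0 and d3*d4 < 0? no

No, they don't intersect


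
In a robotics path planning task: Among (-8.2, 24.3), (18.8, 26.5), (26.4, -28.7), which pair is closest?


d(P0,P1) = 27.0895, d(P0,P2) = 63.2942, d(P1,P2) = 55.7207
Closest: P0 and P1

Closest pair: (-8.2, 24.3) and (18.8, 26.5), distance = 27.0895


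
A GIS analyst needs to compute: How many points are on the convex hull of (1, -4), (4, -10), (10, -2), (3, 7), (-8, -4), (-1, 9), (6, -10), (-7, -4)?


Convex hull vertices (CCW): (-8, -4), (4, -10), (6, -10), (10, -2), (3, 7), (-1, 9)
Count = 6

6


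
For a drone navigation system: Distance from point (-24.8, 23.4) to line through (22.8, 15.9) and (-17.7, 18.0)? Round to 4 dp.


|cross product| = 203.79
|line direction| = sqrt(1644.66) = 40.5544
Distance = 203.79/sqrt(1644.66) = 5.0251

5.0251


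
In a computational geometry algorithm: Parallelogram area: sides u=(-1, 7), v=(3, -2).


|u x v| = |(-1)*(-2) - 7*3|
= |2 - 21| = 19

19


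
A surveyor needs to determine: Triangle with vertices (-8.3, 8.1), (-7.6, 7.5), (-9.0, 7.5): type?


Side lengths squared: AB^2=0.85, BC^2=1.96, CA^2=0.85
Sorted: [0.85, 0.85, 1.96]
By sides: Isosceles, By angles: Obtuse

Isosceles, Obtuse


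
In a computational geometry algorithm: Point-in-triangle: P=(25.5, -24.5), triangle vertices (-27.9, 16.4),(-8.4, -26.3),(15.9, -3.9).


Cross products: AB x AP = 1482.63, BC x BP = -715.62, CA x CP = 707.4
All same sign? no

No, outside


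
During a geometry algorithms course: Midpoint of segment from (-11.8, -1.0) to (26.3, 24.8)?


M = (((-11.8)+26.3)/2, ((-1)+24.8)/2)
= (7.25, 11.9)

(7.25, 11.9)


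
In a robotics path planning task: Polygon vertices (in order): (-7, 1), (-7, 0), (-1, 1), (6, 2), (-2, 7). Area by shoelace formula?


Shoelace sum: ((-7)*0 - (-7)*1) + ((-7)*1 - (-1)*0) + ((-1)*2 - 6*1) + (6*7 - (-2)*2) + ((-2)*1 - (-7)*7)
= 85
Area = |85|/2 = 42.5

42.5


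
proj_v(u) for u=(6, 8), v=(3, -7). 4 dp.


u.v = -38, |v| = sqrt(58) = 7.6158
Scalar projection = u.v / |v| = -38 / sqrt(58) = -4.9896

-4.9896


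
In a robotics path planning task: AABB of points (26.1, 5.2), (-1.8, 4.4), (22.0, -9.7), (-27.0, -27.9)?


x range: [-27, 26.1]
y range: [-27.9, 5.2]
Bounding box: (-27,-27.9) to (26.1,5.2)

(-27,-27.9) to (26.1,5.2)


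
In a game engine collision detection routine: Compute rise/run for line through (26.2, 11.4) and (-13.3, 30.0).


slope = (y2-y1)/(x2-x1) = (30-11.4)/((-13.3)-26.2) = 18.6/(-39.5) = -0.4709

-0.4709


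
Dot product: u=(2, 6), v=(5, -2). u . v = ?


u . v = u_x*v_x + u_y*v_y = 2*5 + 6*(-2)
= 10 + (-12) = -2

-2


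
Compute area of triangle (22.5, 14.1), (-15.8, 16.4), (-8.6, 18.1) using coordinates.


Area = |x_A(y_B-y_C) + x_B(y_C-y_A) + x_C(y_A-y_B)|/2
= |(-38.25) + (-63.2) + 19.78|/2
= 81.67/2 = 40.835

40.835


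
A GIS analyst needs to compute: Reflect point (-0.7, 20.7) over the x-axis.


Reflection over x-axis: (x,y) -> (x,-y)
(-0.7, 20.7) -> (-0.7, -20.7)

(-0.7, -20.7)


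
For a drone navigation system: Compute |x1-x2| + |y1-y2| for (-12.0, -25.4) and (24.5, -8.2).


|(-12)-24.5| + |(-25.4)-(-8.2)| = 36.5 + 17.2 = 53.7

53.7


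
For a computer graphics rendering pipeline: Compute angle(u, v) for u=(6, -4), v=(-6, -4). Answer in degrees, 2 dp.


u.v = -20, |u| = sqrt(52) = 7.2111, |v| = sqrt(52) = 7.2111
cos(theta) = u.v/(|u||v|) = -20/sqrt(2704) = -0.384615
theta = acos(-0.384615) = 112.62 degrees

112.62 degrees


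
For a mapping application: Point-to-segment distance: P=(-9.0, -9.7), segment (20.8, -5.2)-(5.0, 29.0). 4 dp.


Project P onto AB: t = 0.2233 (clamped to [0,1])
Closest point on segment: (17.2717, 2.4372)
Distance: 28.9398

28.9398


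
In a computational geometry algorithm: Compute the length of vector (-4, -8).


|u| = sqrt((-4)^2 + (-8)^2) = sqrt(80) = 8.9443

8.9443


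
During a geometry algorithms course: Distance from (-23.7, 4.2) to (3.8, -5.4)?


dx=27.5, dy=-9.6
d^2 = 27.5^2 + (-9.6)^2 = 848.41
d = sqrt(848.41) = 29.1275

29.1275


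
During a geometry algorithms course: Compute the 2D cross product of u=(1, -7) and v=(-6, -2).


u x v = u_x*v_y - u_y*v_x = 1*(-2) - (-7)*(-6)
= (-2) - 42 = -44

-44


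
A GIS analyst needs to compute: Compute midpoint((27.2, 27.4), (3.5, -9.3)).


M = ((27.2+3.5)/2, (27.4+(-9.3))/2)
= (15.35, 9.05)

(15.35, 9.05)


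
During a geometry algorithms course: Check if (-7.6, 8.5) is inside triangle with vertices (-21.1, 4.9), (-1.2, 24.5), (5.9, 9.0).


Cross products: AB x AP = -192.96, BC x BP = -212.8, CA x CP = -41.85
All same sign? yes

Yes, inside


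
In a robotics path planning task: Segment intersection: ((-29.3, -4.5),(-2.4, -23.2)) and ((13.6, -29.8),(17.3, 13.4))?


Cross products: d1=1946.89, d2=715.62, d3=121.66, d4=1352.93
d1*d2 < 0 and d3*d4 < 0? no

No, they don't intersect


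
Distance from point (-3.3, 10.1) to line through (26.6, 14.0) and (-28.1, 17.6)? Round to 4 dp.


|cross product| = 320.97
|line direction| = sqrt(3005.05) = 54.8183
Distance = 320.97/sqrt(3005.05) = 5.8552

5.8552


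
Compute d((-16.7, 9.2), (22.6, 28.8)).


dx=39.3, dy=19.6
d^2 = 39.3^2 + 19.6^2 = 1928.65
d = sqrt(1928.65) = 43.9164

43.9164


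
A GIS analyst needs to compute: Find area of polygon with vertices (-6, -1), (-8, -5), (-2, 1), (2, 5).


Shoelace sum: ((-6)*(-5) - (-8)*(-1)) + ((-8)*1 - (-2)*(-5)) + ((-2)*5 - 2*1) + (2*(-1) - (-6)*5)
= 20
Area = |20|/2 = 10

10


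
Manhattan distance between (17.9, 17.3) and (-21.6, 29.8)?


|17.9-(-21.6)| + |17.3-29.8| = 39.5 + 12.5 = 52

52


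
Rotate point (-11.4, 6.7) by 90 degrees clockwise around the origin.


90° CW: (x,y) -> (y, -x)
(-11.4,6.7) -> (6.7, 11.4)

(6.7, 11.4)


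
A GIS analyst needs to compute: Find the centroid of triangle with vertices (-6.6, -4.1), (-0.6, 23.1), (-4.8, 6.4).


Centroid = ((x_A+x_B+x_C)/3, (y_A+y_B+y_C)/3)
= (((-6.6)+(-0.6)+(-4.8))/3, ((-4.1)+23.1+6.4)/3)
= (-4, 8.4667)

(-4, 8.4667)


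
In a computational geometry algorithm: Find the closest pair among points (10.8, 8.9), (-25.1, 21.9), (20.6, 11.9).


d(P0,P1) = 38.1813, d(P0,P2) = 10.2489, d(P1,P2) = 46.7813
Closest: P0 and P2

Closest pair: (10.8, 8.9) and (20.6, 11.9), distance = 10.2489


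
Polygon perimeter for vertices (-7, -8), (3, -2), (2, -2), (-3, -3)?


Sides: (-7, -8)->(3, -2): sqrt(136) = 11.661904, (3, -2)->(2, -2): sqrt(1) = 1, (2, -2)->(-3, -3): sqrt(26) = 5.09902, (-3, -3)->(-7, -8): sqrt(41) = 6.403124
Sum = 24.164048
Perimeter = 24.164

24.164


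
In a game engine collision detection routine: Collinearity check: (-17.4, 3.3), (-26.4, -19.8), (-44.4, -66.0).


Cross product: ((-26.4)-(-17.4))*((-66)-3.3) - ((-19.8)-3.3)*((-44.4)-(-17.4))
= 0

Yes, collinear


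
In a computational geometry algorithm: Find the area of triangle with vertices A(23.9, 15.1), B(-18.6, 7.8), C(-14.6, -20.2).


Area = |x_A(y_B-y_C) + x_B(y_C-y_A) + x_C(y_A-y_B)|/2
= |669.2 + 656.58 + (-106.58)|/2
= 1219.2/2 = 609.6

609.6


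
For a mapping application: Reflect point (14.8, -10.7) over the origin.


Reflection over origin: (x,y) -> (-x,-y)
(14.8, -10.7) -> (-14.8, 10.7)

(-14.8, 10.7)


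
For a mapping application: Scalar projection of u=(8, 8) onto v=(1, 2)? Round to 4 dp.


u.v = 24, |v| = sqrt(5) = 2.2361
Scalar projection = u.v / |v| = 24 / sqrt(5) = 10.7331

10.7331


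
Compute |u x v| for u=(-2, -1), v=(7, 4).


|u x v| = |(-2)*4 - (-1)*7|
= |(-8) - (-7)| = 1

1


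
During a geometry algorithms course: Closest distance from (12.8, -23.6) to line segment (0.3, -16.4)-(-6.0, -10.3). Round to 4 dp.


Project P onto AB: t = 0 (clamped to [0,1])
Closest point on segment: (0.3, -16.4)
Distance: 14.4253

14.4253


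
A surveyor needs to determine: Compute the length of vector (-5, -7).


|u| = sqrt((-5)^2 + (-7)^2) = sqrt(74) = 8.6023

8.6023


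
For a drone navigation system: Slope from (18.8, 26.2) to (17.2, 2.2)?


slope = (y2-y1)/(x2-x1) = (2.2-26.2)/(17.2-18.8) = (-24)/(-1.6) = 15

15


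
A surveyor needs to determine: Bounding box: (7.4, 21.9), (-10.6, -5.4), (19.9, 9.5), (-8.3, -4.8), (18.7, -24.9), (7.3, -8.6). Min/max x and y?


x range: [-10.6, 19.9]
y range: [-24.9, 21.9]
Bounding box: (-10.6,-24.9) to (19.9,21.9)

(-10.6,-24.9) to (19.9,21.9)


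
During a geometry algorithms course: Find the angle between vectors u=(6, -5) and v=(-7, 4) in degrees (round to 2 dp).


u.v = -62, |u| = sqrt(61) = 7.8102, |v| = sqrt(65) = 8.0623
cos(theta) = u.v/(|u||v|) = -62/sqrt(3965) = -0.984623
theta = acos(-0.984623) = 169.94 degrees

169.94 degrees


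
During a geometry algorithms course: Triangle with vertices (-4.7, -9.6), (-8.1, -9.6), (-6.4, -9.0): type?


Side lengths squared: AB^2=11.56, BC^2=3.25, CA^2=3.25
Sorted: [3.25, 3.25, 11.56]
By sides: Isosceles, By angles: Obtuse

Isosceles, Obtuse


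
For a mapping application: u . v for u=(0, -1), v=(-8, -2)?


u . v = u_x*v_x + u_y*v_y = 0*(-8) + (-1)*(-2)
= 0 + 2 = 2

2


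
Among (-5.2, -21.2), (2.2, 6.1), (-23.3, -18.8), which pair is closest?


d(P0,P1) = 28.2852, d(P0,P2) = 18.2584, d(P1,P2) = 35.6407
Closest: P0 and P2

Closest pair: (-5.2, -21.2) and (-23.3, -18.8), distance = 18.2584


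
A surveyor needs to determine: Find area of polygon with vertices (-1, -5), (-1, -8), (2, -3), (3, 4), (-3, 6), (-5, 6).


Shoelace sum: ((-1)*(-8) - (-1)*(-5)) + ((-1)*(-3) - 2*(-8)) + (2*4 - 3*(-3)) + (3*6 - (-3)*4) + ((-3)*6 - (-5)*6) + ((-5)*(-5) - (-1)*6)
= 112
Area = |112|/2 = 56

56


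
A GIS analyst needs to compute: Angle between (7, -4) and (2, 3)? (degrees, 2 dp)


u.v = 2, |u| = sqrt(65) = 8.0623, |v| = sqrt(13) = 3.6056
cos(theta) = u.v/(|u||v|) = 2/sqrt(845) = 0.068802
theta = acos(0.068802) = 86.05 degrees

86.05 degrees


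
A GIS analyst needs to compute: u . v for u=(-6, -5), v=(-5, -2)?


u . v = u_x*v_x + u_y*v_y = (-6)*(-5) + (-5)*(-2)
= 30 + 10 = 40

40


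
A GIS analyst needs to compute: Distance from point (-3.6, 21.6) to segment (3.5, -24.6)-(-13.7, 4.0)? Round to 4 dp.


Project P onto AB: t = 1 (clamped to [0,1])
Closest point on segment: (-13.7, 4)
Distance: 20.2921

20.2921


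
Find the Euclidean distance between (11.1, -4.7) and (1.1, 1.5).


dx=-10, dy=6.2
d^2 = (-10)^2 + 6.2^2 = 138.44
d = sqrt(138.44) = 11.7661

11.7661


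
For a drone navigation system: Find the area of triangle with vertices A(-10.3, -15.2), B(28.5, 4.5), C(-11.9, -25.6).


Area = |x_A(y_B-y_C) + x_B(y_C-y_A) + x_C(y_A-y_B)|/2
= |(-310.03) + (-296.4) + 234.43|/2
= 372/2 = 186

186


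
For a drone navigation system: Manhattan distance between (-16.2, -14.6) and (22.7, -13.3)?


|(-16.2)-22.7| + |(-14.6)-(-13.3)| = 38.9 + 1.3 = 40.2

40.2


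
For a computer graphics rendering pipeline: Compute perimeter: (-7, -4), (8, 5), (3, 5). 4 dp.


Sides: (-7, -4)->(8, 5): sqrt(306) = 17.492856, (8, 5)->(3, 5): sqrt(25) = 5, (3, 5)->(-7, -4): sqrt(181) = 13.453624
Sum = 35.94648
Perimeter = 35.9465

35.9465


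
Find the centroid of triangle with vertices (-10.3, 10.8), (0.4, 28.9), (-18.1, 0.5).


Centroid = ((x_A+x_B+x_C)/3, (y_A+y_B+y_C)/3)
= (((-10.3)+0.4+(-18.1))/3, (10.8+28.9+0.5)/3)
= (-9.3333, 13.4)

(-9.3333, 13.4)


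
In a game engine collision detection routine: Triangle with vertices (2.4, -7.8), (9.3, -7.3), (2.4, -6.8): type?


Side lengths squared: AB^2=47.86, BC^2=47.86, CA^2=1
Sorted: [1, 47.86, 47.86]
By sides: Isosceles, By angles: Acute

Isosceles, Acute


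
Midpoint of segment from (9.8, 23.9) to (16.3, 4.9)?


M = ((9.8+16.3)/2, (23.9+4.9)/2)
= (13.05, 14.4)

(13.05, 14.4)


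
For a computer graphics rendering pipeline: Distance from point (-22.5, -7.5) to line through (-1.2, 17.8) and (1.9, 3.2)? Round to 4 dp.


|cross product| = 389.41
|line direction| = sqrt(222.77) = 14.9255
Distance = 389.41/sqrt(222.77) = 26.0903

26.0903


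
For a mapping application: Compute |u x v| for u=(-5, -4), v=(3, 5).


|u x v| = |(-5)*5 - (-4)*3|
= |(-25) - (-12)| = 13

13


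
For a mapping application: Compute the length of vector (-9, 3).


|u| = sqrt((-9)^2 + 3^2) = sqrt(90) = 9.4868

9.4868


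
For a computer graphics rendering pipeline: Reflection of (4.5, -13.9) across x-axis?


Reflection over x-axis: (x,y) -> (x,-y)
(4.5, -13.9) -> (4.5, 13.9)

(4.5, 13.9)


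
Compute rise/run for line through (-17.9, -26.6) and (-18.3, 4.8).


slope = (y2-y1)/(x2-x1) = (4.8-(-26.6))/((-18.3)-(-17.9)) = 31.4/(-0.4) = -78.5

-78.5


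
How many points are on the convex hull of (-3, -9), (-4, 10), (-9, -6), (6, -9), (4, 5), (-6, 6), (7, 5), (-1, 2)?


Convex hull vertices (CCW): (-9, -6), (-3, -9), (6, -9), (7, 5), (-4, 10), (-6, 6)
Count = 6

6


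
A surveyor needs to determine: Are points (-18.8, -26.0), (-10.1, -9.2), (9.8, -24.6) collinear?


Cross product: ((-10.1)-(-18.8))*((-24.6)-(-26)) - ((-9.2)-(-26))*(9.8-(-18.8))
= -468.3

No, not collinear


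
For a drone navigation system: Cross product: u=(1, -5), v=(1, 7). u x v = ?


u x v = u_x*v_y - u_y*v_x = 1*7 - (-5)*1
= 7 - (-5) = 12

12


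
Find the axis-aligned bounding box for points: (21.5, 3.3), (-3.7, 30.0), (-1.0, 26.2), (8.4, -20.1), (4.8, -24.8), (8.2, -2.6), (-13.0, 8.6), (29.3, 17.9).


x range: [-13, 29.3]
y range: [-24.8, 30]
Bounding box: (-13,-24.8) to (29.3,30)

(-13,-24.8) to (29.3,30)


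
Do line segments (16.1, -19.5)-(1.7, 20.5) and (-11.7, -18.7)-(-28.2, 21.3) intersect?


Cross products: d1=-1098.8, d2=-1182.8, d3=1100.48, d4=1184.48
d1*d2 < 0 and d3*d4 < 0? no

No, they don't intersect


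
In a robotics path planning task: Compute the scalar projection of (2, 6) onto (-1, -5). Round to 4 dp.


u.v = -32, |v| = sqrt(26) = 5.099
Scalar projection = u.v / |v| = -32 / sqrt(26) = -6.2757

-6.2757


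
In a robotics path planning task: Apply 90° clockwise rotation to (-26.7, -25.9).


90° CW: (x,y) -> (y, -x)
(-26.7,-25.9) -> (-25.9, 26.7)

(-25.9, 26.7)


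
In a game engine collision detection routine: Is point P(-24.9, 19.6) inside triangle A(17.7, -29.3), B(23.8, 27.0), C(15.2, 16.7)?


Cross products: AB x AP = 2696.67, BC x BP = -437.97, CA x CP = -1837.35
All same sign? no

No, outside


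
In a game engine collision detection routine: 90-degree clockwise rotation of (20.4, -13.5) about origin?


90° CW: (x,y) -> (y, -x)
(20.4,-13.5) -> (-13.5, -20.4)

(-13.5, -20.4)


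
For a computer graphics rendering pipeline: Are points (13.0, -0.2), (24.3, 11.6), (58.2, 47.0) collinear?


Cross product: (24.3-13)*(47-(-0.2)) - (11.6-(-0.2))*(58.2-13)
= 0

Yes, collinear


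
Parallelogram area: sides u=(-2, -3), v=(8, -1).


|u x v| = |(-2)*(-1) - (-3)*8|
= |2 - (-24)| = 26

26
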